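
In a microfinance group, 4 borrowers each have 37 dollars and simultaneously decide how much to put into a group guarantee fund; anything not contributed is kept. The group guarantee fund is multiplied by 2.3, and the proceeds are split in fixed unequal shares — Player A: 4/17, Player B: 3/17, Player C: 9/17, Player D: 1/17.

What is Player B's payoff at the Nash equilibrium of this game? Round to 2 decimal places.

For player j, contributing a unit is worthwhile iff 2.3 × (j's share) ≥ 1, i.e. iff j's share is at least 0.4348.
The only share above 0.4348 is Player C's 9/17, contributing 37; the remaining 3 contribute 0. Total contributed: 37.
Player B keeps 37 and receives 2.3 × 37 × 3/17 = 15.02 from the group guarantee fund, for a payoff of 52.02.

52.02 dollars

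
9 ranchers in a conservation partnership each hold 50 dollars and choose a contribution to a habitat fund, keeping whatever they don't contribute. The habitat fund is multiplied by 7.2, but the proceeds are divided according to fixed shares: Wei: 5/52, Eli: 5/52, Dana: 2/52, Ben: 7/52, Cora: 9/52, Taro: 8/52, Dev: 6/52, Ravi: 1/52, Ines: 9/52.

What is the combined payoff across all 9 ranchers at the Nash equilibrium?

A player with share s gets back 7.2·s per unit contributed, so full contribution is dominant for anyone with s > 1/7.2 = 0.1389 and zero contribution is dominant for anyone below.
The shares above 0.1389 belong to Cora, Taro and Ines, contributing 50 each; the remaining 6 contribute 0. Total contributed: 150.
The habitat fund pays out 7.2 × 150 = 1080.00 in total (split across the unequal shares, but the aggregate is all that matters for the group sum).
The 6 free-riders keep 50 each, adding 300. Group total = 300 + 1080.00 = 1380.00.

1380.00 dollars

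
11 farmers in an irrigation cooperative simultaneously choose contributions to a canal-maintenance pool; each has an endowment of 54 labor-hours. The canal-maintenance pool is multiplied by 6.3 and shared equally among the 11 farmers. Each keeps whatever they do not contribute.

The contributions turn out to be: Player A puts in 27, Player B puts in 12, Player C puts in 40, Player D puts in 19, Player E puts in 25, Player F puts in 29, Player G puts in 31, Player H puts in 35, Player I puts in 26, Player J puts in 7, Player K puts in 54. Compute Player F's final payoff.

Total contributed: 27 + 12 + 40 + 19 + 25 + 29 + 31 + 35 + 26 + 7 + 54 = 305.
Each receives 6.3 × 305 / 11 = 174.68 from the canal-maintenance pool.
Player F keeps 54 − 29 = 25, so Player F's payoff is 25 + 174.68 = 199.68.

199.68 labor-hours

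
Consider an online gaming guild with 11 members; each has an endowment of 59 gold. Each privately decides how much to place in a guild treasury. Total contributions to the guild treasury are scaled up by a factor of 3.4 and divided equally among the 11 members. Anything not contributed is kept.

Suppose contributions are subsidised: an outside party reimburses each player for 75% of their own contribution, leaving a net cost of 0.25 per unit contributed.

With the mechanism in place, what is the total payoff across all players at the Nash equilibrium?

2693.35 gold

With the mechanism, a contributed unit returns (3.4/11) / 0.25 = 1.2364 per unit of net cost to the contributor — now above 1 — so contributing fully is weakly dominant for every player.
At the Nash equilibrium everyone contributes 59. Group total payoff = 11 × (59 × 0.75 + 3.4 × 59) = 2693.35.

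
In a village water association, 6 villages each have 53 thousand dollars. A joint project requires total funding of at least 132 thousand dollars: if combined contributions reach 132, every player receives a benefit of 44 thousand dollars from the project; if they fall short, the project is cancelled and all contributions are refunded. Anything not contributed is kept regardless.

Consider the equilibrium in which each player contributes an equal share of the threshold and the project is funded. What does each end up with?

Equal share of the threshold: 132/6 = 22.
At this profile no one gains by cutting their contribution: any cut drops the total below 132, the project is cancelled, contributions are refunded, and the deviator ends with 53, which is less than 53 − 22 + 44 = 75. Contributing more than 22 just wastes the excess. So contributing exactly 22 is a best response.
Each player's payoff: 53 − 22 + 44 = 75.

75 thousand dollars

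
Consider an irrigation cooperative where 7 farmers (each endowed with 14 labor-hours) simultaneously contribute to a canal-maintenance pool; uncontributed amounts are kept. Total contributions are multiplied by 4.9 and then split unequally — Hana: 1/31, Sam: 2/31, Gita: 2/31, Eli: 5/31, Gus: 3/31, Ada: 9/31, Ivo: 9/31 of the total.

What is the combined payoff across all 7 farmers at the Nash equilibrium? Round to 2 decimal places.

A player with share s gets back 4.9·s per unit contributed, so full contribution is dominant for anyone with s > 1/4.9 = 0.2041 and zero contribution is dominant for anyone below.
The shares above 0.2041 belong to Ada and Ivo, contributing 14 each; the remaining 5 contribute 0. Total contributed: 28.
The canal-maintenance pool pays out 4.9 × 28 = 137.20 in total (split across the unequal shares, but the aggregate is all that matters for the group sum).
The 5 free-riders keep 14 each, adding 70. Group total = 70 + 137.20 = 207.20.

207.20 labor-hours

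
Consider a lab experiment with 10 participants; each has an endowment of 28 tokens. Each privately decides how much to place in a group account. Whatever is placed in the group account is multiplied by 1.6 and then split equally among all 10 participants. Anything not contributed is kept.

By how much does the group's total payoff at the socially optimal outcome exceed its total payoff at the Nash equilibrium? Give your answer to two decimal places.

Each contributed unit returns 1.6/10 = 0.1600 to its contributor — below 1 — so contributing 0 is dominant for every player. At the Nash equilibrium everyone keeps their 28, and the group total is 10 × 28 = 280.
Each contributed unit returns 1.600 to the group as a whole (0.1600 to each of 10 players), which exceeds 1, so the social optimum is full contribution: group total = 1.600 × 280 = 448.00.
Efficiency loss = 448.00 − 280 = 168.00.

168.00 tokens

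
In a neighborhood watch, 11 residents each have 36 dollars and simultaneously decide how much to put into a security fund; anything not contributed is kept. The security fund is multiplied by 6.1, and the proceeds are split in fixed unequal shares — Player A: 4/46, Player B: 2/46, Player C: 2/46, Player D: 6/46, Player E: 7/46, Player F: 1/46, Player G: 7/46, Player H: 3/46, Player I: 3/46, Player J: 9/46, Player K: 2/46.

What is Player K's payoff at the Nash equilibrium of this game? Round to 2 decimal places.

Each unit j contributes comes back to j as 6.1 × (j's share), so j prefers to contribute only if that share exceeds 1/6.1 = 0.1639; otherwise keeping the unit dominates.
Player J alone (share 9/46) is above the threshold, contributing 36; the remaining 10 contribute 0. Total contributed: 36.
Player K keeps 36 and receives 6.1 × 36 × 2/46 = 9.55 from the security fund, for a payoff of 45.55.

45.55 dollars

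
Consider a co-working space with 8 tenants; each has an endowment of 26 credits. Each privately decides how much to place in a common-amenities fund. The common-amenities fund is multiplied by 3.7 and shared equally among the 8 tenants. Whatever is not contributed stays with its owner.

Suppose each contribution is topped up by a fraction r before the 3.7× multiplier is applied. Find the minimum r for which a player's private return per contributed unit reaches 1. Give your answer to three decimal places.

1.162

With matching at rate r, one contributed unit becomes (1 + r) in the common-amenities fund and returns 3.7 × (1 + r) / 8 to the contributor.
Setting this equal to 1: 1 + r = 8/3.7 = 2.1622.
So the minimum matching rate is r = 2.1622 − 1 = 1.162.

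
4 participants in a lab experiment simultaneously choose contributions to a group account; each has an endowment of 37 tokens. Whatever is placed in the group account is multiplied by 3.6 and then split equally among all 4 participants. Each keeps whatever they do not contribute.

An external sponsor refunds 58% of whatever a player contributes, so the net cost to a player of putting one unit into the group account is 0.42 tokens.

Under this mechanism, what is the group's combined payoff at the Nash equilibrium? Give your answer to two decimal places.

The effective private return per unit is now (3.6/4) / 0.42 = 2.1429 > 1, so every player's dominant strategy flips to full contribution.
So the Nash equilibrium is full contribution by all 4; the group earns 4 × (37 × 0.58 + 3.6 × 37) = 618.64.

618.64 tokens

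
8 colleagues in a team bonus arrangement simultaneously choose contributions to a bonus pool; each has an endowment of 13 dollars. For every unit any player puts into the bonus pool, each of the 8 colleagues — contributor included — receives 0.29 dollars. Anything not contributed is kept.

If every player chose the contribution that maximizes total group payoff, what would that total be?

Each contributed unit returns 2.320 to the group as a whole (0.29 to each of 8 players), which exceeds 1, so the social optimum is full contribution: group total = 2.320 × 104 = 241.28.

241.28 dollars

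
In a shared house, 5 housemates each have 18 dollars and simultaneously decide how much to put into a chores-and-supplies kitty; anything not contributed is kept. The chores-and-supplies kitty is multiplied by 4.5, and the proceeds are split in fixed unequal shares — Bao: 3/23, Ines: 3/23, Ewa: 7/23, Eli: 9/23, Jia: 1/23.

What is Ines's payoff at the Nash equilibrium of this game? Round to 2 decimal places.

39.13 dollars

A player with share s gets back 4.5·s per unit contributed, so full contribution is dominant for anyone with s > 1/4.5 = 0.2222 and zero contribution is dominant for anyone below.
Ewa and Eli are above the threshold, contributing 18 each; the remaining 3 contribute 0. Total contributed: 36.
Ines keeps 18 and receives 4.5 × 36 × 3/23 = 21.13 from the chores-and-supplies kitty, for a payoff of 39.13.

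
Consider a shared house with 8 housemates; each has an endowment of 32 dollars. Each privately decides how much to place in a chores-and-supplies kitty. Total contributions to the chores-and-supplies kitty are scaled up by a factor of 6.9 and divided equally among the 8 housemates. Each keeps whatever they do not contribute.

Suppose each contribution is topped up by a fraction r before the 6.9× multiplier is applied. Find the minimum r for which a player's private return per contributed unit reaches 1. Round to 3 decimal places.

With matching at rate r, one contributed unit becomes (1 + r) in the chores-and-supplies kitty and returns 6.9 × (1 + r) / 8 to the contributor.
Setting this equal to 1: 1 + r = 8/6.9 = 1.1594.
So the minimum matching rate is r = 1.1594 − 1 = 0.159.

0.159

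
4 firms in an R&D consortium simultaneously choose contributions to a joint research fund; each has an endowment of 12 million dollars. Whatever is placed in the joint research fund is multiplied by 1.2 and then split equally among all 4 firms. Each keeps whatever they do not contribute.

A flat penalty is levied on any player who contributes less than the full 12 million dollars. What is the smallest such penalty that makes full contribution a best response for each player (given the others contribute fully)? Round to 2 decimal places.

8.40 million dollars

Given the others contribute fully, the best deviation is to contribute 0 (any partial contribution still incurs the fine and gives up units whose private return 0.3000 is below 1).
Deviating from 12 to 0 saves 12 million dollars but forfeits the deviator's share of the drop in the joint research fund: 1.2/4 × 12 = 3.60.
So the deviation gain is 12 − 3.60 = 8.40, and the fine must be at least 8.40 million dollars to wipe it out.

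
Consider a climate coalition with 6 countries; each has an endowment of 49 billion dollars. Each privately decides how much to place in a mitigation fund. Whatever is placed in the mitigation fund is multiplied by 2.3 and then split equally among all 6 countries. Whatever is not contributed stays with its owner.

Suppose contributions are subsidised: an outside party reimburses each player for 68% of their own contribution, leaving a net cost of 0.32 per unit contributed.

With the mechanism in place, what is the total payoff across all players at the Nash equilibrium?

876.12 billion dollars

With the mechanism, a contributed unit returns (2.3/6) / 0.32 = 1.1979 per unit of net cost to the contributor — now above 1 — so contributing fully is weakly dominant for every player.
So the Nash equilibrium is full contribution by all 6; the group earns 6 × (49 × 0.68 + 2.3 × 49) = 876.12.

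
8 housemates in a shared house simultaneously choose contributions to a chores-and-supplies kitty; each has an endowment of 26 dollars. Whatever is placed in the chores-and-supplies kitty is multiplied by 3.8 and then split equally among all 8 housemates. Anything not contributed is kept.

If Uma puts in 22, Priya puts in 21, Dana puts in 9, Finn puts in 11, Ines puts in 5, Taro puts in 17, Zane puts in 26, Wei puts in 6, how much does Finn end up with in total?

Total contributed: 22 + 21 + 9 + 11 + 5 + 17 + 26 + 6 = 117.
Each receives 3.8 × 117 / 8 = 55.58 from the chores-and-supplies kitty.
Finn keeps 26 − 11 = 15, so Finn's payoff is 15 + 55.58 = 70.58.

70.58 dollars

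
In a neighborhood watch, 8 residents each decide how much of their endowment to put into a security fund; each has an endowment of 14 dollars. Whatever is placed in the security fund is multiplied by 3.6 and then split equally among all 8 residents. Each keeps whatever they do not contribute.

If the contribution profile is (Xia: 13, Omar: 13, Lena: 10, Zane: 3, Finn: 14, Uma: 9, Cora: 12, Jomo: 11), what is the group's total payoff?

333.00 dollars

Total contributed: 13 + 13 + 10 + 3 + 14 + 9 + 12 + 11 = 85; total kept: 8 × 14 − 85 = 27.
The security fund pays out 3.6 × 85 = 306.00 in aggregate.
Group total = 27 + 306.00 = 333.00.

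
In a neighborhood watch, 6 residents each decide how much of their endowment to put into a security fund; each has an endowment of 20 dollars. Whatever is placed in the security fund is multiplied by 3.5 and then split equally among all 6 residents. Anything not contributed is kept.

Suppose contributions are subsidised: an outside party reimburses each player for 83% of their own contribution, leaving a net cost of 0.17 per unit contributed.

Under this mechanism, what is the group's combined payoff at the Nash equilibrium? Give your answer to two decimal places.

The effective private return per unit is now (3.5/6) / 0.17 = 3.4314 > 1, so every player's dominant strategy flips to full contribution.
At the Nash equilibrium everyone contributes 20. Group total payoff = 6 × (20 × 0.83 + 3.5 × 20) = 519.60.

519.60 dollars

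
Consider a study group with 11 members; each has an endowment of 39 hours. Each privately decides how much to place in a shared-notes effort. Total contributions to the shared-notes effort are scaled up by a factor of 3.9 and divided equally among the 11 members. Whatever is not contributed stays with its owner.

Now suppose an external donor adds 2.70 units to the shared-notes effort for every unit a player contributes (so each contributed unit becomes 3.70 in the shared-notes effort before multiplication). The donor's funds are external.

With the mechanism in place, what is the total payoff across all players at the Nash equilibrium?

6190.47 hours

With the mechanism, a contributed unit returns 3.9 × 3.70 / 11 = 1.3118 per unit of net cost to the contributor — now above 1 — so contributing fully is weakly dominant for every player.
At the Nash equilibrium everyone contributes 39. Group total payoff = 3.9 × 3.70 × 429 = 6190.47.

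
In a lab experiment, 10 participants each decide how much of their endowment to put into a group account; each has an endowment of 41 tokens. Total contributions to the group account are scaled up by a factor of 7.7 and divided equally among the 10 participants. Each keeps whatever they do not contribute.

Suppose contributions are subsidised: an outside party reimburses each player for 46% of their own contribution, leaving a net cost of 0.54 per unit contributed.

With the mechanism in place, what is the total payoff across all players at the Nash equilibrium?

With the mechanism, a contributed unit returns (7.7/10) / 0.54 = 1.4259 per unit of net cost to the contributor — now above 1 — so contributing fully is weakly dominant for every player.
At the Nash equilibrium everyone contributes 41. Group total payoff = 10 × (41 × 0.46 + 7.7 × 41) = 3345.60.

3345.60 tokens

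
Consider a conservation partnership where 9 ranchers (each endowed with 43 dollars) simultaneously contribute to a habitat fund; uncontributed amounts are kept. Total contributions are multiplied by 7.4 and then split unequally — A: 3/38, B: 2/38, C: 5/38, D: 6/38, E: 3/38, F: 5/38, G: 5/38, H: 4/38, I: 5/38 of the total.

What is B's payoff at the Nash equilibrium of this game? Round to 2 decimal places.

59.75 dollars

Each unit j contributes comes back to j as 7.4 × (j's share), so j prefers to contribute only if that share exceeds 1/7.4 = 0.1351; otherwise keeping the unit dominates.
Only D (6/38) clears that bar, contributing 43; the remaining 8 contribute 0. Total contributed: 43.
B keeps 43 and receives 7.4 × 43 × 2/38 = 16.75 from the habitat fund, for a payoff of 59.75.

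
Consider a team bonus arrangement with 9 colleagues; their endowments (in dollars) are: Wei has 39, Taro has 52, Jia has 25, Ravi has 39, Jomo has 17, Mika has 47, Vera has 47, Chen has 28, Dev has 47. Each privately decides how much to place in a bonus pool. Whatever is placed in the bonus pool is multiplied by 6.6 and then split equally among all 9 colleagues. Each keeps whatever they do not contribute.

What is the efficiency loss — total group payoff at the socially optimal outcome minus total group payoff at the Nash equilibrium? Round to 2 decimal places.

1909.60 dollars

The private return per contributed unit is 6.6/9 = 0.7333 < 1 for every player regardless of endowment, so the Nash equilibrium is zero contribution and the group total is Σ E_j = 39 + 52 + 25 + 39 + 17 + 47 + 47 + 28 + 47 = 341.
Each contributed unit returns 6.600 to the group, so the social optimum is full contribution by everyone: group total = 6.600 × 341 = 2250.60.
Efficiency loss = (6.600 − 1) × 341 = 1909.60.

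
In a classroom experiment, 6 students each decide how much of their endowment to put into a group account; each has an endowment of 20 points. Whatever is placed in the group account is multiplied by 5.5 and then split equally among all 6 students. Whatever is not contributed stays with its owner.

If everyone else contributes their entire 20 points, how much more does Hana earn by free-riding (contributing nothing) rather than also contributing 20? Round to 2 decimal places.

Switching from a contribution of 20 to 0 lets Hana keep an extra 20 points, but lowers the group account by 20, which costs Hana their own share of that drop: 5.5/6 × 20 = 18.33.
Net gain = 20 − 18.33 = 1.67. The private return per contributed unit (0.9167) is below 1, so free-riding is indeed the best response regardless of what the others do.

1.67 points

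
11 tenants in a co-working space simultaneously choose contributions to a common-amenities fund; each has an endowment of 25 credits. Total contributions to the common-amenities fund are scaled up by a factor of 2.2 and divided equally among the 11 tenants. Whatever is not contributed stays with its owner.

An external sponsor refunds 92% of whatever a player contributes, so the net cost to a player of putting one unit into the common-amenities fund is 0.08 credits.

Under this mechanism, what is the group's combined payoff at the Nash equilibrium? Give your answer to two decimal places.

858.00 credits

The effective private return per unit is now (2.2/11) / 0.08 = 2.5000 > 1, so every player's dominant strategy flips to full contribution.
At the Nash equilibrium everyone contributes 25. Group total payoff = 11 × (25 × 0.92 + 2.2 × 25) = 858.00.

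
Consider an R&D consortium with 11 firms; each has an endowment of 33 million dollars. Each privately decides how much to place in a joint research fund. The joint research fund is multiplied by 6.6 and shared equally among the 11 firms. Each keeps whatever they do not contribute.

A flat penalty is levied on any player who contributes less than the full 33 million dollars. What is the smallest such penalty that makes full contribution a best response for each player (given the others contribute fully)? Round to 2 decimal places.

13.20 million dollars

Given the others contribute fully, the best deviation is to contribute 0 (any partial contribution still incurs the fine and gives up units whose private return 0.6000 is below 1).
Deviating from 33 to 0 saves 33 million dollars but forfeits the deviator's share of the drop in the joint research fund: 6.6/11 × 33 = 19.80.
So the deviation gain is 33 − 19.80 = 13.20, and the fine must be at least 13.20 million dollars to wipe it out.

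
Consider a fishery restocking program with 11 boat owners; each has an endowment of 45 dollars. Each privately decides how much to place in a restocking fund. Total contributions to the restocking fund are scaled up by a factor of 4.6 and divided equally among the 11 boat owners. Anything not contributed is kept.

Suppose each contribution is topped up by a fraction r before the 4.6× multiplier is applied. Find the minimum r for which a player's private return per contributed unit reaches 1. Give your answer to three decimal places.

1.391

With matching at rate r, one contributed unit becomes (1 + r) in the restocking fund and returns 4.6 × (1 + r) / 11 to the contributor.
Setting this equal to 1: 1 + r = 11/4.6 = 2.3913.
So the minimum matching rate is r = 2.3913 − 1 = 1.391.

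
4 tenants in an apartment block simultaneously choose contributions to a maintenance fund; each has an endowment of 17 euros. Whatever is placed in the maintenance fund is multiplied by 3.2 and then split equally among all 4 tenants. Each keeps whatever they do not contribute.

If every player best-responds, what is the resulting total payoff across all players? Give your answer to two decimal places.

68.00 euros

Each contributed unit returns 3.2/4 = 0.8000 to its contributor — below 1 — so contributing 0 is dominant for every player. At the Nash equilibrium everyone keeps their 17, and the group total is 4 × 17 = 68.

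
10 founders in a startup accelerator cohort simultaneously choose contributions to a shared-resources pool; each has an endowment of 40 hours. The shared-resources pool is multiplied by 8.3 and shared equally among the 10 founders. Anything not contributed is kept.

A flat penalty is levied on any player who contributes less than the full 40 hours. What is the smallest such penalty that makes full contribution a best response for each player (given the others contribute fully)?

Given the others contribute fully, the best deviation is to contribute 0 (any partial contribution still incurs the fine and gives up units whose private return 0.8300 is below 1).
Deviating from 40 to 0 saves 40 hours but forfeits the deviator's share of the drop in the shared-resources pool: 8.3/10 × 40 = 33.20.
So the deviation gain is 40 − 33.20 = 6.80, and the fine must be at least 6.80 hours to wipe it out.

6.80 hours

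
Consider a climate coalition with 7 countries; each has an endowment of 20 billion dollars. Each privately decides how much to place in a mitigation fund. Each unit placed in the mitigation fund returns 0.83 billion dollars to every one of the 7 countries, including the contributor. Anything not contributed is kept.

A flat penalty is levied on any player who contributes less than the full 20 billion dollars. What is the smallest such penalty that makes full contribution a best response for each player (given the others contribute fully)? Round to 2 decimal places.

Given the others contribute fully, the best deviation is to contribute 0 (any partial contribution still incurs the fine and gives up units whose private return 0.83 is below 1).
Deviating from 20 to 0 saves 20 billion dollars but forfeits the deviator's share of the drop in the mitigation fund: 0.83 × 20 = 16.60.
So the deviation gain is 20 − 16.60 = 3.40, and the fine must be at least 3.40 billion dollars to wipe it out.

3.40 billion dollars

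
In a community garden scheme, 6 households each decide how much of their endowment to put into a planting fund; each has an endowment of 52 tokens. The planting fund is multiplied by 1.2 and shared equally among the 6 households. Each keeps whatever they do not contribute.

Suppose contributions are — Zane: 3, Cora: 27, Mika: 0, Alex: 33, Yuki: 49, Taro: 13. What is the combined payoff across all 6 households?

Total contributed: 3 + 27 + 0 + 33 + 49 + 13 = 125; total kept: 6 × 52 − 125 = 187.
The planting fund pays out 1.2 × 125 = 150.00 in aggregate.
Group total = 187 + 150.00 = 337.00.

337.00 tokens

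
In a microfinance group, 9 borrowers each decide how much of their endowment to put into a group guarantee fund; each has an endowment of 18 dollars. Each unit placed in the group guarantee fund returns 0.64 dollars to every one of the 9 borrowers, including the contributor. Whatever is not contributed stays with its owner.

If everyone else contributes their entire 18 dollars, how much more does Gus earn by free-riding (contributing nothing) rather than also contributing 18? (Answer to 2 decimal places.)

6.48 dollars

Switching from a contribution of 18 to 0 lets Gus keep an extra 18 dollars, but lowers the group guarantee fund by 18, which costs Gus their own share of that drop: 0.64 × 18 = 11.52.
Net gain = 18 − 11.52 = 6.48. The private return per contributed unit (0.64) is below 1, so free-riding is indeed the best response regardless of what the others do.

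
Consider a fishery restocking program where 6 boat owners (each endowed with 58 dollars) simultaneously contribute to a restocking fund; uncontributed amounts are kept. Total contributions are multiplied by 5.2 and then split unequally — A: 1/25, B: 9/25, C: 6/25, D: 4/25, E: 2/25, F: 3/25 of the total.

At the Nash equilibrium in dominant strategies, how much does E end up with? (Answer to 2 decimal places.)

106.26 dollars

Each unit j contributes comes back to j as 5.2 × (j's share), so j prefers to contribute only if that share exceeds 1/5.2 = 0.1923; otherwise keeping the unit dominates.
The shares above 0.1923 belong to B and C, contributing 58 each; the remaining 4 contribute 0. Total contributed: 116.
E keeps 58 and receives 5.2 × 116 × 2/25 = 48.26 from the restocking fund, for a payoff of 106.26.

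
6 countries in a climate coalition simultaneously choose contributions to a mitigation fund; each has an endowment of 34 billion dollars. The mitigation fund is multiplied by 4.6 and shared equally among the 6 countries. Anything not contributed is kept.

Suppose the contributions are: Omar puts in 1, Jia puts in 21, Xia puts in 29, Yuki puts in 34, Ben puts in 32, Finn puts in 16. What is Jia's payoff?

Total contributed: 1 + 21 + 29 + 34 + 32 + 16 = 133.
Each receives 4.6 × 133 / 6 = 101.97 from the mitigation fund.
Jia keeps 34 − 21 = 13, so Jia's payoff is 13 + 101.97 = 114.97.

114.97 billion dollars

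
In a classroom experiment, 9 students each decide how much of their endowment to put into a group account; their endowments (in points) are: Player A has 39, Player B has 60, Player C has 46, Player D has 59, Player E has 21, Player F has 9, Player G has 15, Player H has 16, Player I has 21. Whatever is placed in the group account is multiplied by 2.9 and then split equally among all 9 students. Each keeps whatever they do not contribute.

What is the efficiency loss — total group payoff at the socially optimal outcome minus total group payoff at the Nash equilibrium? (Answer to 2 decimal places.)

The private return per contributed unit is 2.9/9 = 0.3222 < 1 for every player regardless of endowment, so the Nash equilibrium is zero contribution and the group total is Σ E_j = 39 + 60 + 46 + 59 + 21 + 9 + 15 + 16 + 21 = 286.
Each contributed unit returns 2.900 to the group, so the social optimum is full contribution by everyone: group total = 2.900 × 286 = 829.40.
Efficiency loss = (2.900 − 1) × 286 = 543.40.

543.40 points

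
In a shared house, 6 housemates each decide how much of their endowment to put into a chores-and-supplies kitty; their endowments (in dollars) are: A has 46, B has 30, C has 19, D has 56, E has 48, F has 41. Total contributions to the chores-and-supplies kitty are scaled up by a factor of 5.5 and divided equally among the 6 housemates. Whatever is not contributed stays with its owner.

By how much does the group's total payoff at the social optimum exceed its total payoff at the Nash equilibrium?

The private return per contributed unit is 5.5/6 = 0.9167 < 1 for every player regardless of endowment, so the Nash equilibrium is zero contribution and the group total is Σ E_j = 46 + 30 + 19 + 56 + 48 + 41 = 240.
Each contributed unit returns 5.500 to the group, so the social optimum is full contribution by everyone: group total = 5.500 × 240 = 1320.00.
Efficiency loss = (5.500 − 1) × 240 = 1080.00.

1080.00 dollars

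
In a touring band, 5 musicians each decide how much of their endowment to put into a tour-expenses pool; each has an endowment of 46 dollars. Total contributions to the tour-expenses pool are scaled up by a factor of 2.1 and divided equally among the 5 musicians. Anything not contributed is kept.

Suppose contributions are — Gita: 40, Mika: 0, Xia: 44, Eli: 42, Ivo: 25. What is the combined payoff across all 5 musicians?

Total contributed: 40 + 0 + 44 + 42 + 25 = 151; total kept: 5 × 46 − 151 = 79.
The tour-expenses pool pays out 2.1 × 151 = 317.10 in aggregate.
Group total = 79 + 317.10 = 396.10.

396.10 dollars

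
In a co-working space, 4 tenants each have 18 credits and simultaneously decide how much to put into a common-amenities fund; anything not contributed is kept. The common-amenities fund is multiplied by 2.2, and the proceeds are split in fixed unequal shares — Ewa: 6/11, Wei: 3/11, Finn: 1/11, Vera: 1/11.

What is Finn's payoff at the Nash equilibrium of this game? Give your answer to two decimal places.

21.60 credits

A player with share s gets back 2.2·s per unit contributed, so full contribution is dominant for anyone with s > 1/2.2 = 0.4545 and zero contribution is dominant for anyone below.
The only share above 0.4545 is Ewa's 6/11, contributing 18; the remaining 3 contribute 0. Total contributed: 18.
Finn keeps 18 and receives 2.2 × 18 × 1/11 = 3.60 from the common-amenities fund, for a payoff of 21.60.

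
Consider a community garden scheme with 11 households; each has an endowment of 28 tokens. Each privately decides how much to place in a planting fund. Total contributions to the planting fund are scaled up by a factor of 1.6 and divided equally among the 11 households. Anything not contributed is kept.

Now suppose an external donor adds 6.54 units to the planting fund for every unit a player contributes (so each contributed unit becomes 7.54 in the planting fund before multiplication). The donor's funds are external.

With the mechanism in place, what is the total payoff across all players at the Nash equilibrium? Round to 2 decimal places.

With the mechanism, a contributed unit returns 1.6 × 7.54 / 11 = 1.0967 per unit of net cost to the contributor — now above 1 — so contributing fully is weakly dominant for every player.
So the Nash equilibrium is full contribution by all 11; the group earns 1.6 × 7.54 × 308 = 3715.71.

3715.71 tokens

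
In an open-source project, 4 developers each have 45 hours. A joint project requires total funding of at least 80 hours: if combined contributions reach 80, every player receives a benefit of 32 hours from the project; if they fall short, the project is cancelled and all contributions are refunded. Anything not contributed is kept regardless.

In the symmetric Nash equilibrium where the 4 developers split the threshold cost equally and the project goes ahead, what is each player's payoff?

57 hours

Equal share of the threshold: 80/4 = 20.
At this profile no one gains by cutting their contribution: any cut drops the total below 80, the project is cancelled, contributions are refunded, and the deviator ends with 45, which is less than 45 − 20 + 32 = 57. Contributing more than 20 just wastes the excess. So contributing exactly 20 is a best response.
Each player's payoff: 45 − 20 + 32 = 57.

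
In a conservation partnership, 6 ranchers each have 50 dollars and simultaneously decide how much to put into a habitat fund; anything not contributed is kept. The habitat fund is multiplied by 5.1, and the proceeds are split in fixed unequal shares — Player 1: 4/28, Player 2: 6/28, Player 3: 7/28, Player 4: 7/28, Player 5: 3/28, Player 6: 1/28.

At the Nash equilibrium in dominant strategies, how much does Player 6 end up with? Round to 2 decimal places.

A player with share s gets back 5.1·s per unit contributed, so full contribution is dominant for anyone with s > 1/5.1 = 0.1961 and zero contribution is dominant for anyone below.
Player 2, Player 3 and Player 4 are above the threshold, contributing 50 each; the remaining 3 contribute 0. Total contributed: 150.
Player 6 keeps 50 and receives 5.1 × 150 × 1/28 = 27.32 from the habitat fund, for a payoff of 77.32.

77.32 dollars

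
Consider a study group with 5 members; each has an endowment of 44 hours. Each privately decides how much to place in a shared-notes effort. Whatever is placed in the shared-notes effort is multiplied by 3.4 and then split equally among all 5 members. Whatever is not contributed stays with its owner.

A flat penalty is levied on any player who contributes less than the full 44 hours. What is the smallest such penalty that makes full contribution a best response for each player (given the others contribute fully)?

Given the others contribute fully, the best deviation is to contribute 0 (any partial contribution still incurs the fine and gives up units whose private return 0.6800 is below 1).
Deviating from 44 to 0 saves 44 hours but forfeits the deviator's share of the drop in the shared-notes effort: 3.4/5 × 44 = 29.92.
So the deviation gain is 44 − 29.92 = 14.08, and the fine must be at least 14.08 hours to wipe it out.

14.08 hours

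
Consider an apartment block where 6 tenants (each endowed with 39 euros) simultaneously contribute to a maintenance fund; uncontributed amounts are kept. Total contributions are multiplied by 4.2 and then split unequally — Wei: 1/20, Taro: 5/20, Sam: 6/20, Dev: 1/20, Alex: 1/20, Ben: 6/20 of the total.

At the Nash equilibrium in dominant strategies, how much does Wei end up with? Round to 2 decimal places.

63.57 euros

Player j's private return per contributed unit is 4.2 × (j's share). Contributing is weakly dominant for j when that share is at least 1/4.2 = 0.2381, and contributing 0 is dominant otherwise.
Taro, Sam and Ben are above the threshold, contributing 39 each; the remaining 3 contribute 0. Total contributed: 117.
Wei keeps 39 and receives 4.2 × 117 × 1/20 = 24.57 from the maintenance fund, for a payoff of 63.57.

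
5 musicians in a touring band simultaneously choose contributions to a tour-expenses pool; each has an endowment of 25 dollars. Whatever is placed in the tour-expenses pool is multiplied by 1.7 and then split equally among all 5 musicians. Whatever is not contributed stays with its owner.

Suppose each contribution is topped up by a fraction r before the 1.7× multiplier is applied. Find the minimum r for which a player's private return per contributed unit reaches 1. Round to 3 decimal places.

With matching at rate r, one contributed unit becomes (1 + r) in the tour-expenses pool and returns 1.7 × (1 + r) / 5 to the contributor.
Setting this equal to 1: 1 + r = 5/1.7 = 2.9412.
So the minimum matching rate is r = 2.9412 − 1 = 1.941.

1.941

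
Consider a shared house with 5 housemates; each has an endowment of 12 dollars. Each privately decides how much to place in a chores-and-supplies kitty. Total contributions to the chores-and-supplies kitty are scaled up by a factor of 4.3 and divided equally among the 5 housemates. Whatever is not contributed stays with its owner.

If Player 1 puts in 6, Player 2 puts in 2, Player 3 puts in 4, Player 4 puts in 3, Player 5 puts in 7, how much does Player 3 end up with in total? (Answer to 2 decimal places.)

Total contributed: 6 + 2 + 4 + 3 + 7 = 22.
Each receives 4.3 × 22 / 5 = 18.92 from the chores-and-supplies kitty.
Player 3 keeps 12 − 4 = 8, so Player 3's payoff is 8 + 18.92 = 26.92.

26.92 dollars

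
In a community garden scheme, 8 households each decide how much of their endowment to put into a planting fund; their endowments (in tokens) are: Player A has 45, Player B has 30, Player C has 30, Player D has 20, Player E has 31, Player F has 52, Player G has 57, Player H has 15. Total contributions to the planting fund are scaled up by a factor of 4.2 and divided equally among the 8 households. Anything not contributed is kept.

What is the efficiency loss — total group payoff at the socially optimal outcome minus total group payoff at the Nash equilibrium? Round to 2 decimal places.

The private return per contributed unit is 4.2/8 = 0.5250 < 1 for every player regardless of endowment, so the Nash equilibrium is zero contribution and the group total is Σ E_j = 45 + 30 + 30 + 20 + 31 + 52 + 57 + 15 = 280.
Each contributed unit returns 4.200 to the group, so the social optimum is full contribution by everyone: group total = 4.200 × 280 = 1176.00.
Efficiency loss = (4.200 − 1) × 280 = 896.00.

896.00 tokens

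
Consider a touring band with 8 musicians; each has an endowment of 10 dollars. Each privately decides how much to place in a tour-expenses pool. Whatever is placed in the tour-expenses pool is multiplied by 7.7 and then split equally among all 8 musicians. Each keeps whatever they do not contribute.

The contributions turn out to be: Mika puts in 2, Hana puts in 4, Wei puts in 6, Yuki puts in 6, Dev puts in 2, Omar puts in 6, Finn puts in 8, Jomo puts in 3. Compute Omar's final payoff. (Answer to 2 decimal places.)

39.61 dollars

Total contributed: 2 + 4 + 6 + 6 + 2 + 6 + 8 + 3 = 37.
Each receives 7.7 × 37 / 8 = 35.61 from the tour-expenses pool.
Omar keeps 10 − 6 = 4, so Omar's payoff is 4 + 35.61 = 39.61.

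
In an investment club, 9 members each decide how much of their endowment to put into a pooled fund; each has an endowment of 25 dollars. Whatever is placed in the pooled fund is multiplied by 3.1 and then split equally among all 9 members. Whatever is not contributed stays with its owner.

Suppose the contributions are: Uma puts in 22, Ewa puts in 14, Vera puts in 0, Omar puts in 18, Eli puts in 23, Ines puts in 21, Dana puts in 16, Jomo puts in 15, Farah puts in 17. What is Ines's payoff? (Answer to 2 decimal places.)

54.29 dollars

Total contributed: 22 + 14 + 0 + 18 + 23 + 21 + 16 + 15 + 17 = 146.
Each receives 3.1 × 146 / 9 = 50.29 from the pooled fund.
Ines keeps 25 − 21 = 4, so Ines's payoff is 4 + 50.29 = 54.29.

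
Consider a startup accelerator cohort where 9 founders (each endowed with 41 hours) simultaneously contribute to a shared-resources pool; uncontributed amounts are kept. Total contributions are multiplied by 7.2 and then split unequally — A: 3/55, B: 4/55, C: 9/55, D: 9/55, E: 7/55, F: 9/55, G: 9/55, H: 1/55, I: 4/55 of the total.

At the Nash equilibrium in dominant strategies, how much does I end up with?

126.88 hours

For player j, contributing a unit is worthwhile iff 7.2 × (j's share) ≥ 1, i.e. iff j's share is at least 0.1389.
The shares above 0.1389 belong to C, D, F and G, contributing 41 each; the remaining 5 contribute 0. Total contributed: 164.
I keeps 41 and receives 7.2 × 164 × 4/55 = 85.88 from the shared-resources pool, for a payoff of 126.88.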